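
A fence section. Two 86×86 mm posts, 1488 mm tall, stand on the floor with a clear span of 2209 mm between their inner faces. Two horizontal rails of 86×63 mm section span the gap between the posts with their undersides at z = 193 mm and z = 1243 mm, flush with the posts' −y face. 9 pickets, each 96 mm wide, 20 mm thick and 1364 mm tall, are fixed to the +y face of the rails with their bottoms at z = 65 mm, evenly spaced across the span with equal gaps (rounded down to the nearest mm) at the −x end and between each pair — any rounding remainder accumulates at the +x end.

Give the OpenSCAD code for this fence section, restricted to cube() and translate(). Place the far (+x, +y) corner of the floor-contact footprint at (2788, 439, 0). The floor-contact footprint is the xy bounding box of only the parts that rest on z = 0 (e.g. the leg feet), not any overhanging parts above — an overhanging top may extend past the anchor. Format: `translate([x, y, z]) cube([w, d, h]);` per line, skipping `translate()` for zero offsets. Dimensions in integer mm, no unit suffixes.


translate([407, 353, 0]) cube([86, 86, 1488]);
translate([2702, 353, 0]) cube([86, 86, 1488]);
translate([493, 353, 193]) cube([2209, 86, 63]);
translate([493, 353, 1243]) cube([2209, 86, 63]);
translate([627, 439, 65]) cube([96, 20, 1364]);
translate([857, 439, 65]) cube([96, 20, 1364]);
translate([1087, 439, 65]) cube([96, 20, 1364]);
translate([1317, 439, 65]) cube([96, 20, 1364]);
translate([1547, 439, 65]) cube([96, 20, 1364]);
translate([1777, 439, 65]) cube([96, 20, 1364]);
translate([2007, 439, 65]) cube([96, 20, 1364]);
translate([2237, 439, 65]) cube([96, 20, 1364]);
translate([2467, 439, 65]) cube([96, 20, 1364]);


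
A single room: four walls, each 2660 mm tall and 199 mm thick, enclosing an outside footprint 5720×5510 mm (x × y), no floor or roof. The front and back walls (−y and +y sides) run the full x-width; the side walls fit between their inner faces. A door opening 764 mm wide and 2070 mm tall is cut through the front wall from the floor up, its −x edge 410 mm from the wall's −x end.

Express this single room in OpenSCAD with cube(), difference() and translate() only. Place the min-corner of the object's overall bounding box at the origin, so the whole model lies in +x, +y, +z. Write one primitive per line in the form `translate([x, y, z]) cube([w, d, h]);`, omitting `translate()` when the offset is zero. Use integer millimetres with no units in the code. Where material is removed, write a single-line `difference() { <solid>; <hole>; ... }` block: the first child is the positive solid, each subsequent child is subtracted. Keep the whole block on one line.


difference() { cube([5720, 199, 2660]); translate([410, 0, 0]) cube([764, 199, 2070]); }
translate([0, 5311, 0]) cube([5720, 199, 2660]);
translate([0, 199, 0]) cube([199, 5112, 2660]);
translate([5521, 199, 0]) cube([199, 5112, 2660]);


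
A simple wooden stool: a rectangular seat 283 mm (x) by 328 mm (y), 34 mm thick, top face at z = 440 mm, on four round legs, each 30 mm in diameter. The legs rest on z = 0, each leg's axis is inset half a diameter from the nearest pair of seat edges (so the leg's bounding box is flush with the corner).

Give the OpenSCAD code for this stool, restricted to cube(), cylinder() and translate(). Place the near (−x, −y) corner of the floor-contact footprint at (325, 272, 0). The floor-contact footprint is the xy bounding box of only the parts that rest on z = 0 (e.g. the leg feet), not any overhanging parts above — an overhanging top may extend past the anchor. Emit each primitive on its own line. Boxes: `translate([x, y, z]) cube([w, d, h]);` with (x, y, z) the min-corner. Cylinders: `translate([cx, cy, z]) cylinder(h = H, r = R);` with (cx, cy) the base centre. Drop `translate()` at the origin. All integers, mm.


// leg_h = 440 - 34 = 406
translate([325, 272, 406]) cube([283, 328, 34]);
translate([340, 287, 0]) cylinder(h = 406, r = 15);
translate([593, 287, 0]) cylinder(h = 406, r = 15);
translate([340, 585, 0]) cylinder(h = 406, r = 15);
translate([593, 585, 0]) cylinder(h = 406, r = 15);


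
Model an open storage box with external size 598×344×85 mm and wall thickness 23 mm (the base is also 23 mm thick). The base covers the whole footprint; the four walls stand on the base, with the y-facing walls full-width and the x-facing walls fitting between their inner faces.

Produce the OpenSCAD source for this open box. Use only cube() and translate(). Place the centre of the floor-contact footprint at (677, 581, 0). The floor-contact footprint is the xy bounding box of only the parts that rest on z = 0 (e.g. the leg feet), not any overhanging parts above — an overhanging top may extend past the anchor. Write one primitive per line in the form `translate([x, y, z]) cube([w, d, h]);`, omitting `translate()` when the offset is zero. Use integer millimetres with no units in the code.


translate([378, 409, 0]) cube([598, 344, 23]);
translate([378, 409, 23]) cube([598, 23, 62]);
translate([378, 730, 23]) cube([598, 23, 62]);
translate([378, 432, 23]) cube([23, 298, 62]);
translate([953, 432, 23]) cube([23, 298, 62]);


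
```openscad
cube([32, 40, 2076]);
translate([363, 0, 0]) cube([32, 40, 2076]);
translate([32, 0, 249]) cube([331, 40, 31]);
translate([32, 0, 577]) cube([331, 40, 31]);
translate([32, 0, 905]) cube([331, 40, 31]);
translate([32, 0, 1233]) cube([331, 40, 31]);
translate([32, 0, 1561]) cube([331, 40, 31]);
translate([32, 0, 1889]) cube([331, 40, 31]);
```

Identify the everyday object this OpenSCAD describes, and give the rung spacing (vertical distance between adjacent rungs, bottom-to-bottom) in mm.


A ladder. The rung spacing is 328 mm.

Two tall 32×40 posts with 6 short bars between them — a ladder. Adjacent rungs sit at z = 249 and z = 577, so the spacing is 577 − 249 = 328 mm.


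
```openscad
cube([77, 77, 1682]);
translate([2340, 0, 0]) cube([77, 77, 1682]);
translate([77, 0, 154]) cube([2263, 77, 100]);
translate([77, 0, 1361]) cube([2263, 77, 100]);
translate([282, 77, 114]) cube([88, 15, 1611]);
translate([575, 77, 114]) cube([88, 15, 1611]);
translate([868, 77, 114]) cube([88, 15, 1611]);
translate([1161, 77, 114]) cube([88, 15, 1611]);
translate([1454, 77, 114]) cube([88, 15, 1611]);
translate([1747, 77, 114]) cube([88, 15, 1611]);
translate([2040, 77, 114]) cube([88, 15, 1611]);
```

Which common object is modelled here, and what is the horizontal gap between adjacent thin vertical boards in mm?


A fence section. The picket gap is 205 mm.

Two posts, two rails, 7 pickets — a fence section. Span 2263 mm holds 7 pickets of 88 mm with 8 equal gaps: ⌊(2263 − 7·88) / 8⌋ = 205 mm.


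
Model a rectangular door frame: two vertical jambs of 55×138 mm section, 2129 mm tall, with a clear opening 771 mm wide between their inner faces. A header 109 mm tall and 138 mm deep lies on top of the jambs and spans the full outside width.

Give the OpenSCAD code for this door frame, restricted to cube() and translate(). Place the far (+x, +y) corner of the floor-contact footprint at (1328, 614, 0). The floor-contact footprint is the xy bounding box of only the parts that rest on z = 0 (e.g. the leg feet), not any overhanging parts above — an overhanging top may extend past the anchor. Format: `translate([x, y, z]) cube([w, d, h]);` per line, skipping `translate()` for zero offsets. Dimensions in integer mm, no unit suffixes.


translate([447, 476, 0]) cube([55, 138, 2129]);
translate([1273, 476, 0]) cube([55, 138, 2129]);
translate([447, 476, 2129]) cube([881, 138, 109]);


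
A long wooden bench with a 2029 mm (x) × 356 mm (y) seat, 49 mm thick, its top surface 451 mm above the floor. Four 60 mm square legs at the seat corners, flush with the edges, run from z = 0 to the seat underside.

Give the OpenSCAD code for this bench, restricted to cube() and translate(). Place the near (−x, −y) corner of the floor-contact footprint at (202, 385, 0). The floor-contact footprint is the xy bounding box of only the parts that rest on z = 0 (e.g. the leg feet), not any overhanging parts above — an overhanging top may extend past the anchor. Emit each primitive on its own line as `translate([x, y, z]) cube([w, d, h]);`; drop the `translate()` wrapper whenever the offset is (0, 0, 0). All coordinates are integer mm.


translate([202, 385, 402]) cube([2029, 356, 49]);
translate([202, 385, 0]) cube([60, 60, 402]);
translate([202, 681, 0]) cube([60, 60, 402]);
translate([2171, 385, 0]) cube([60, 60, 402]);
translate([2171, 681, 0]) cube([60, 60, 402]);


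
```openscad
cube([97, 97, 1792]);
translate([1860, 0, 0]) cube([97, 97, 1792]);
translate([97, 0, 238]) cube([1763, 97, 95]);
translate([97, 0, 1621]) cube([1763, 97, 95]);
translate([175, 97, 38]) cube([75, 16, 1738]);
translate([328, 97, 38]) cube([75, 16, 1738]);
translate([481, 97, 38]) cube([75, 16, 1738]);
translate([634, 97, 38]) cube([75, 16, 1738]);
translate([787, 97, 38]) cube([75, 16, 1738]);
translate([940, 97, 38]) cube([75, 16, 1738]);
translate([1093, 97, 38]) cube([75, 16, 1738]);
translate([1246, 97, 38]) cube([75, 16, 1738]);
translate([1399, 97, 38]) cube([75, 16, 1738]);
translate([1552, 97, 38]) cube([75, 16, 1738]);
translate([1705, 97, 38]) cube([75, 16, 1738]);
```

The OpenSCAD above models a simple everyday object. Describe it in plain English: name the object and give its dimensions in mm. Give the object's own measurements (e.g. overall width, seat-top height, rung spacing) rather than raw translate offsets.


A fence section. Two 97×97 mm posts, 1792 mm tall, stand on the floor with a clear span of 1763 mm between their inner faces. Two horizontal rails of 97×95 mm section span the gap between the posts with their undersides at z = 238 mm and z = 1621 mm, flush with the posts' −y face. 11 pickets, each 75 mm wide, 16 mm thick and 1738 mm tall, are fixed to the +y face of the rails with their bottoms at z = 38 mm, spaced across the span with a 78 mm gap after the −x post and between neighbouring pickets, with 80 mm left before the +x post.


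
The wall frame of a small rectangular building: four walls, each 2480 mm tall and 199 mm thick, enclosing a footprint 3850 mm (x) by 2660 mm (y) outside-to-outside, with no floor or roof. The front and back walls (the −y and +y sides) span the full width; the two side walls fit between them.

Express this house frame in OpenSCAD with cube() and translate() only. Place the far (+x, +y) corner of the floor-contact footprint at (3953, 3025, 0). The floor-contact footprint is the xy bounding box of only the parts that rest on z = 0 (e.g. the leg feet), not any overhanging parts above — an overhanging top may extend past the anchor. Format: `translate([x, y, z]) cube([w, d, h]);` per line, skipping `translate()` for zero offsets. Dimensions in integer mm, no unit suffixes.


translate([103, 365, 0]) cube([3850, 199, 2480]);
translate([103, 2826, 0]) cube([3850, 199, 2480]);
translate([103, 564, 0]) cube([199, 2262, 2480]);
translate([3754, 564, 0]) cube([199, 2262, 2480]);


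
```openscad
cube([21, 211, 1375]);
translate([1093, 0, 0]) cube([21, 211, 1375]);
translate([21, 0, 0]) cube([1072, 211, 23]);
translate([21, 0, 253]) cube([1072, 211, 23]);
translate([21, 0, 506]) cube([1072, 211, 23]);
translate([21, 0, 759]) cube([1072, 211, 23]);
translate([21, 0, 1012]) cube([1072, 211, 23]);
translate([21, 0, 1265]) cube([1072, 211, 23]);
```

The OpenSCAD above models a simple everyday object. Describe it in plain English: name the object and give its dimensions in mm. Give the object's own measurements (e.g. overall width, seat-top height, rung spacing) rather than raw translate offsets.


An open bookshelf. Two side panels, each 21 mm thick, 211 mm deep and 1375 mm tall, stand 1114 mm apart (outside-to-outside). Between them sit 6 shelves, each 23 mm thick and 211 mm deep, spanning the full gap between the sides. The bottom shelf rests on the floor (its underside at z = 0) and the clear gap between one shelf's top and the next shelf's underside is 230 mm.


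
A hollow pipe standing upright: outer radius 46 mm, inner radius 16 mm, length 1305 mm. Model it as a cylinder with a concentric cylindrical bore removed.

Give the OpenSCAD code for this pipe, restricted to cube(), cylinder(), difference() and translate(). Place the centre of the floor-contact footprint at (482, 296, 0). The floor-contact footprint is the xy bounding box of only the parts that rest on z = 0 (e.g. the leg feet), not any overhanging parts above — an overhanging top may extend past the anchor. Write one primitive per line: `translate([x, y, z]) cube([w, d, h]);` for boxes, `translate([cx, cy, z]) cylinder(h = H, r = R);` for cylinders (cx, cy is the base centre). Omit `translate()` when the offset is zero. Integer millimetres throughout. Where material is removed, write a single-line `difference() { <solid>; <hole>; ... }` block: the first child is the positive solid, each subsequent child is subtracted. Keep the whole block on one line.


difference() { translate([482, 296, 0]) cylinder(h = 1305, r = 46); translate([482, 296, 0]) cylinder(h = 1305, r = 16); }


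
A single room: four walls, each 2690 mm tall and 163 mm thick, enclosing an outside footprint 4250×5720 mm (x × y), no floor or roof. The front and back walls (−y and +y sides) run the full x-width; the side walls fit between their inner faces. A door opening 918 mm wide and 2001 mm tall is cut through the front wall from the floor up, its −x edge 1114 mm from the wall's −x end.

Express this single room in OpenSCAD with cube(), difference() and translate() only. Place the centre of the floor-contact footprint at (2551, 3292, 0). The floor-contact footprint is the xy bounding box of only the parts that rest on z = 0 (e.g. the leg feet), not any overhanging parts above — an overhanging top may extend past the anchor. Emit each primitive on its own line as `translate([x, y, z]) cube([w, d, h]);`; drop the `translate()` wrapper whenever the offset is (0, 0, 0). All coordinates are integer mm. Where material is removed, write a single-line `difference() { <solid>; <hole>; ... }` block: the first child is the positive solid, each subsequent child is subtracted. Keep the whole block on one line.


difference() { translate([426, 432, 0]) cube([4250, 163, 2690]); translate([1540, 432, 0]) cube([918, 163, 2001]); }
translate([426, 5989, 0]) cube([4250, 163, 2690]);
translate([426, 595, 0]) cube([163, 5394, 2690]);
translate([4513, 595, 0]) cube([163, 5394, 2690]);


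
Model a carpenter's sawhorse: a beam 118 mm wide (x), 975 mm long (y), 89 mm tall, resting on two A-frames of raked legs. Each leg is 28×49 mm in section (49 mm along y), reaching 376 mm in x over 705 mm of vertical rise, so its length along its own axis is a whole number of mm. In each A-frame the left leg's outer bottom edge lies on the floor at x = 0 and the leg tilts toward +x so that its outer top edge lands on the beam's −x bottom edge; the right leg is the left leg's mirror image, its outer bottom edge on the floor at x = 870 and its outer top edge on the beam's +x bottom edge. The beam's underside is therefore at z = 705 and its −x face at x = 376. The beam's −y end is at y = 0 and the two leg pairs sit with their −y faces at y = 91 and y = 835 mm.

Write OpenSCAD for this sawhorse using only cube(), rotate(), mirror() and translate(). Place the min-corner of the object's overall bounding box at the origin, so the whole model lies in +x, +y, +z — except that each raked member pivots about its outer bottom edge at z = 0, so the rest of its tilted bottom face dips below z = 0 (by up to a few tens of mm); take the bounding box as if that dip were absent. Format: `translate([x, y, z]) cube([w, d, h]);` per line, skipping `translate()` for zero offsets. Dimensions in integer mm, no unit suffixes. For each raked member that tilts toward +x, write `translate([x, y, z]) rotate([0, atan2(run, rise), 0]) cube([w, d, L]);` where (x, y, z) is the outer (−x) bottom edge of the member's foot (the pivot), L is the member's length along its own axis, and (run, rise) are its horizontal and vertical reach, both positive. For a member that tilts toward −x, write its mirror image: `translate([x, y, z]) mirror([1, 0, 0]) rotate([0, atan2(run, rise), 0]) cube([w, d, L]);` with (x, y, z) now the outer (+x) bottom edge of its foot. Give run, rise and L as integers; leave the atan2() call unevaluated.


translate([376, 0, 705]) cube([118, 975, 89]);
translate([0, 91, 0]) rotate([0, atan2(376, 705), 0]) cube([28, 49, 799]);
translate([870, 91, 0]) mirror([1, 0, 0]) rotate([0, atan2(376, 705), 0]) cube([28, 49, 799]);
translate([0, 835, 0]) rotate([0, atan2(376, 705), 0]) cube([28, 49, 799]);
translate([870, 835, 0]) mirror([1, 0, 0]) rotate([0, atan2(376, 705), 0]) cube([28, 49, 799]);


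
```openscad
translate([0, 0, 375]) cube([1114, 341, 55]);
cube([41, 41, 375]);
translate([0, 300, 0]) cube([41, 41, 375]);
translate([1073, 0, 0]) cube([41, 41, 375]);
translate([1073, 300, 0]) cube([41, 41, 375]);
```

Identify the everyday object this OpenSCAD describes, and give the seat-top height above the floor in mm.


A bench. The seat-top height is 430 mm.

A long slab on four corner posts — a bench. The slab sits at z = 375 with thickness 55, so the top is 375 + 55 = 430 mm.


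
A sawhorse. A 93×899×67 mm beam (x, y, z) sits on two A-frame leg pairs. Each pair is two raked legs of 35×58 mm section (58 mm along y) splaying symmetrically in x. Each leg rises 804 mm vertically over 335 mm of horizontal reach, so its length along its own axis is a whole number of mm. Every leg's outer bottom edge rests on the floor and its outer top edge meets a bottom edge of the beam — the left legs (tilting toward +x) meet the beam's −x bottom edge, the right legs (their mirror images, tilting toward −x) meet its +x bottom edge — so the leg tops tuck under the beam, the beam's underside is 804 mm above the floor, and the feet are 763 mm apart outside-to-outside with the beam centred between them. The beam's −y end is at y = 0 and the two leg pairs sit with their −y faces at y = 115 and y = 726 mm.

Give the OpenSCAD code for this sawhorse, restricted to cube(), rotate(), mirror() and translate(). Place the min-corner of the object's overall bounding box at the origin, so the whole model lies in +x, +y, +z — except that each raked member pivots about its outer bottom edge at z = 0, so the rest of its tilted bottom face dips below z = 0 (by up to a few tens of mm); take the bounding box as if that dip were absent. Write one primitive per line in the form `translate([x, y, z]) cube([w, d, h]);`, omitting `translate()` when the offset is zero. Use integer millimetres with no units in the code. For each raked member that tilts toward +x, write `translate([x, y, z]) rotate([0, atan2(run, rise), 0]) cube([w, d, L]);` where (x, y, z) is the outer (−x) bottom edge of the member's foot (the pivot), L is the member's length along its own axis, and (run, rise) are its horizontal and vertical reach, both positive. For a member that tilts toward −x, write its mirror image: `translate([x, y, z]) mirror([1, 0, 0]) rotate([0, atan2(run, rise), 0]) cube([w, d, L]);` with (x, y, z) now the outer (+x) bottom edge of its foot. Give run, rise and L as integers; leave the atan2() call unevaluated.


translate([335, 0, 804]) cube([93, 899, 67]);
translate([0, 115, 0]) rotate([0, atan2(335, 804), 0]) cube([35, 58, 871]);
translate([763, 115, 0]) mirror([1, 0, 0]) rotate([0, atan2(335, 804), 0]) cube([35, 58, 871]);
translate([0, 726, 0]) rotate([0, atan2(335, 804), 0]) cube([35, 58, 871]);
translate([763, 726, 0]) mirror([1, 0, 0]) rotate([0, atan2(335, 804), 0]) cube([35, 58, 871]);


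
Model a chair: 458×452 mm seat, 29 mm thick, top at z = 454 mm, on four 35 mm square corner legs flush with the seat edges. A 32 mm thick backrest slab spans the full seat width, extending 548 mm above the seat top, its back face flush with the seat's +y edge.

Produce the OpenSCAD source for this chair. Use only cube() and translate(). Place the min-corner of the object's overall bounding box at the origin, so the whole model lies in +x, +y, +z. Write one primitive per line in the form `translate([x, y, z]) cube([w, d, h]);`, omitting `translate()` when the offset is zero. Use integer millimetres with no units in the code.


translate([0, 0, 425]) cube([458, 452, 29]);
cube([35, 35, 425]);
translate([423, 0, 0]) cube([35, 35, 425]);
translate([0, 417, 0]) cube([35, 35, 425]);
translate([423, 417, 0]) cube([35, 35, 425]);
translate([0, 420, 454]) cube([458, 32, 548]);


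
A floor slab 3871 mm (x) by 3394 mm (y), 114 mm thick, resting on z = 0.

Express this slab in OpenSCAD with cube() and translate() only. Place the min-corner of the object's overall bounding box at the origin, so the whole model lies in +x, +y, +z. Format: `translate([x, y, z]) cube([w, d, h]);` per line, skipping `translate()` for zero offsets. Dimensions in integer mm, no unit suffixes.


cube([3871, 3394, 114]);


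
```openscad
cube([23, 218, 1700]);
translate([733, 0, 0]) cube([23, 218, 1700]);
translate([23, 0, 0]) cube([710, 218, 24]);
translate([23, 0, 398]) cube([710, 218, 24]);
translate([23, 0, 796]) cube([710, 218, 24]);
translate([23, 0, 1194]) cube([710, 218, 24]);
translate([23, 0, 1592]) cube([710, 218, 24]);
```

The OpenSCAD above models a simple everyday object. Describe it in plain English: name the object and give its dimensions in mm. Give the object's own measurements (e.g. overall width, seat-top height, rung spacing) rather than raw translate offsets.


An open bookshelf. Two side panels, each 23 mm thick, 218 mm deep and 1700 mm tall, stand 756 mm apart (outside-to-outside). Between them sit 5 shelves, each 24 mm thick and 218 mm deep, spanning the full gap between the sides. The bottom shelf rests on the floor (its underside at z = 0) and the clear gap between one shelf's top and the next shelf's underside is 374 mm.


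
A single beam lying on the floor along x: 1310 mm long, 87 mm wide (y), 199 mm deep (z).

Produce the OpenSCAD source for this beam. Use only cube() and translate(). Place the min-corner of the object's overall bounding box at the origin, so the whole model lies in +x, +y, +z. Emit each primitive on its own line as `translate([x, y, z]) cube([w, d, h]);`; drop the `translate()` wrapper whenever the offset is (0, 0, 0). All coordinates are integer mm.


cube([1310, 87, 199]);


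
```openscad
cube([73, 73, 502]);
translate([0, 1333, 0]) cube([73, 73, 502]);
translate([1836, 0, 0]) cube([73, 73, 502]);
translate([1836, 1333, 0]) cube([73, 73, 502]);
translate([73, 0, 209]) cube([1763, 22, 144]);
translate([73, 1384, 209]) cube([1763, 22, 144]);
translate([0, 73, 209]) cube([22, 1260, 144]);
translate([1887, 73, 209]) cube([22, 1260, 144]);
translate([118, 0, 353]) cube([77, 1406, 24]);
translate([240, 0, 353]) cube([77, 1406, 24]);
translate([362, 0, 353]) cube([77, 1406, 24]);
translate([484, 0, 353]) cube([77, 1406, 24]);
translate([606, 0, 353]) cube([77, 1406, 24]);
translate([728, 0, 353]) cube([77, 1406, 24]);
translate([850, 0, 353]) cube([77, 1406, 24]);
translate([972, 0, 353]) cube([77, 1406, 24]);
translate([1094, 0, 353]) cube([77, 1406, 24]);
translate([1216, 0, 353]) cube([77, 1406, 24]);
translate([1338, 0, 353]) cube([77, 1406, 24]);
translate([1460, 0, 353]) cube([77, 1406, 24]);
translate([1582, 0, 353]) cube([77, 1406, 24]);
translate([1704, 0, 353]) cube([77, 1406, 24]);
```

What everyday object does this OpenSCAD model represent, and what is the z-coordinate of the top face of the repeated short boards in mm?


A bed frame. The slat-top height is 377 mm.

Four posts, four rails, and a row of slats — a bed frame. Slats sit on the rails at z = 209 + 144 = 353; with slat thickness 24, the top is 377 mm.


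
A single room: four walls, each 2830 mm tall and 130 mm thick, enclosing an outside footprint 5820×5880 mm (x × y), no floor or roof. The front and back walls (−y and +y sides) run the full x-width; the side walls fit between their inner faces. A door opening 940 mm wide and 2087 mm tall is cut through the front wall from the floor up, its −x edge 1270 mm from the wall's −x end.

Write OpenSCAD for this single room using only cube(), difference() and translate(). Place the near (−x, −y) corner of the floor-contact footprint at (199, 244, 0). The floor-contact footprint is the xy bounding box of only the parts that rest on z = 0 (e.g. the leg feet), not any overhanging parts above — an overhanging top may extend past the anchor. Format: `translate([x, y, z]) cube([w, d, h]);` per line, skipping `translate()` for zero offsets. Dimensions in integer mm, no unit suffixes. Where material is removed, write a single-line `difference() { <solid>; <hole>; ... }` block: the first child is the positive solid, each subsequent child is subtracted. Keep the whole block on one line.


difference() { translate([199, 244, 0]) cube([5820, 130, 2830]); translate([1469, 244, 0]) cube([940, 130, 2087]); }
translate([199, 5994, 0]) cube([5820, 130, 2830]);
translate([199, 374, 0]) cube([130, 5620, 2830]);
translate([5889, 374, 0]) cube([130, 5620, 2830]);


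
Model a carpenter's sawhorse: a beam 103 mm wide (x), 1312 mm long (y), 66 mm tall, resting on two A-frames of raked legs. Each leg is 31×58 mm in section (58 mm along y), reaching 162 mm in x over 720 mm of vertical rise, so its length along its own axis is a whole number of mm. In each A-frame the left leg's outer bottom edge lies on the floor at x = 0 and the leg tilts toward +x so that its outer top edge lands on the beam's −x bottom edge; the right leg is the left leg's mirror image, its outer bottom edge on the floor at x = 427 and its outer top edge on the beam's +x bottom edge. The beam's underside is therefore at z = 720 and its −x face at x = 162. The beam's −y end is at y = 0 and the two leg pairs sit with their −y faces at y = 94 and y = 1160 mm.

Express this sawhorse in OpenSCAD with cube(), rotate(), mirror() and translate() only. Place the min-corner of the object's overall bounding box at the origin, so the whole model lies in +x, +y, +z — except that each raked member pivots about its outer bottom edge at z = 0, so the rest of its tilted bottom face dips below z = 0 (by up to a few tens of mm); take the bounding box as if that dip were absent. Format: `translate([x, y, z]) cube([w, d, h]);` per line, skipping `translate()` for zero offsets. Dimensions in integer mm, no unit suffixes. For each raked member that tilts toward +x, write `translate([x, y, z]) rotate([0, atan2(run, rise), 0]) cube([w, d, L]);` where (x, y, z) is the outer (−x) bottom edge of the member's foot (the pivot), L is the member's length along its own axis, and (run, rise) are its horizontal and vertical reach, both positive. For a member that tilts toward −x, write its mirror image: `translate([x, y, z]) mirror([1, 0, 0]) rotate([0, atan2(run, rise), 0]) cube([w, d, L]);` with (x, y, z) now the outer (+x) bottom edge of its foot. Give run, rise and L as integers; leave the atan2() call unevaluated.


translate([162, 0, 720]) cube([103, 1312, 66]);
translate([0, 94, 0]) rotate([0, atan2(162, 720), 0]) cube([31, 58, 738]);
translate([427, 94, 0]) mirror([1, 0, 0]) rotate([0, atan2(162, 720), 0]) cube([31, 58, 738]);
translate([0, 1160, 0]) rotate([0, atan2(162, 720), 0]) cube([31, 58, 738]);
translate([427, 1160, 0]) mirror([1, 0, 0]) rotate([0, atan2(162, 720), 0]) cube([31, 58, 738]);


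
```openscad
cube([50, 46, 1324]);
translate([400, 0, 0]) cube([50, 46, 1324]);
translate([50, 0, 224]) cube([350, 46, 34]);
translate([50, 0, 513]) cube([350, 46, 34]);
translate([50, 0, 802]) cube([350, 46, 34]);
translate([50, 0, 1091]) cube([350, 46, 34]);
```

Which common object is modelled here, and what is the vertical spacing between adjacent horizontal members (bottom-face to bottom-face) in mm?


A ladder. The rung spacing is 289 mm.

Two tall 50×46 posts with 4 short bars between them — a ladder. Adjacent rungs sit at z = 224 and z = 513, so the spacing is 513 − 224 = 289 mm.


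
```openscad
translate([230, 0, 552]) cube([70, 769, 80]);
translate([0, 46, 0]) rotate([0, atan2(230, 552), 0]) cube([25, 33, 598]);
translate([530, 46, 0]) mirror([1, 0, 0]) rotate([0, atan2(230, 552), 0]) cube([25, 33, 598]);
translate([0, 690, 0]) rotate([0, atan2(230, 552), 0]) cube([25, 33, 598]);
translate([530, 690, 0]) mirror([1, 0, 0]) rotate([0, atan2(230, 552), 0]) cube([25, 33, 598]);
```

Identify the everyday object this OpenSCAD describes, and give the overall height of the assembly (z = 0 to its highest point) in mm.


A sawhorse. The overall height is 632 mm.

A beam across two mirrored pairs of raked legs — a sawhorse. The beam's underside is at z = 552 (matching the legs' vertical rise in atan2(230, 552)) and the beam is 80 mm tall, so its top is at 552 + 80 = 632 mm. The raked legs top out at the beam's underside, so that is the highest point.


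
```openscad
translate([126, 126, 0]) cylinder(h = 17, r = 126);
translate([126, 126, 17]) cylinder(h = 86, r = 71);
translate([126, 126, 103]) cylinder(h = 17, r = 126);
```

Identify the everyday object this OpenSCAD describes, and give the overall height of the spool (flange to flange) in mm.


A spool. The overall height is 120 mm.

Three coaxial cylinders, large–small–large — a spool. Two 17 mm flanges and a 86 mm core give 17 + 86 + 17 = 120 mm.


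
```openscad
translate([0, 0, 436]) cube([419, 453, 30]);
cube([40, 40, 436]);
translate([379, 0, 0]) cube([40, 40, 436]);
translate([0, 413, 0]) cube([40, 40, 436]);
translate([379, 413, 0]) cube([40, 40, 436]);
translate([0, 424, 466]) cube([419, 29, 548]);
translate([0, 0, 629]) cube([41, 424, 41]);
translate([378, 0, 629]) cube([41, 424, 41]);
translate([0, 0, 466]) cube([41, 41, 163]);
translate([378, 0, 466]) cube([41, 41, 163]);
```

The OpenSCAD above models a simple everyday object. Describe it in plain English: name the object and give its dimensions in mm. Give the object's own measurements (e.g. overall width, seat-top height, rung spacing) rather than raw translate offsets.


A chair. The seat is a 419×453×30 mm slab with its top at z = 466 mm, on four 40×40 mm corner legs (flush with the seat edges, standing on z = 0). A flat backrest 29 mm thick, 548 mm tall, spans the full seat width and rises from the seat top along its +y edge, rear face flush with the rear of the seat. Two armrests of 41×41 mm section run along each side from the seat's front edge to the front of the backrest, top faces 204 mm above the seat top and outer faces flush with the seat's x-edges; a 41×41 mm post under the front of each armrest stands on the seat at the front corner.


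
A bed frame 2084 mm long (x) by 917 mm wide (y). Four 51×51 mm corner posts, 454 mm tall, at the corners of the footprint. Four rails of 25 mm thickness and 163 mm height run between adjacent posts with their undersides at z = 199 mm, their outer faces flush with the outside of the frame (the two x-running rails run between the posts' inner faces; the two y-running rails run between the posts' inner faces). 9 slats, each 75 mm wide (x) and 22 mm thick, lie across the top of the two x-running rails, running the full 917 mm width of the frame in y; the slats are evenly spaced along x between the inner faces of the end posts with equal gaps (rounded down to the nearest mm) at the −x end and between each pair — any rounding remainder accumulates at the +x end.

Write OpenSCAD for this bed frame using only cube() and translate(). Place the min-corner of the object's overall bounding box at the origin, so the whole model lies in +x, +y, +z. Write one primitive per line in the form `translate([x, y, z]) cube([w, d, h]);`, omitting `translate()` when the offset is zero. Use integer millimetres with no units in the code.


cube([51, 51, 454]);
translate([0, 866, 0]) cube([51, 51, 454]);
translate([2033, 0, 0]) cube([51, 51, 454]);
translate([2033, 866, 0]) cube([51, 51, 454]);
translate([51, 0, 199]) cube([1982, 25, 163]);
translate([51, 892, 199]) cube([1982, 25, 163]);
translate([0, 51, 199]) cube([25, 815, 163]);
translate([2059, 51, 199]) cube([25, 815, 163]);
translate([181, 0, 362]) cube([75, 917, 22]);
translate([386, 0, 362]) cube([75, 917, 22]);
translate([591, 0, 362]) cube([75, 917, 22]);
translate([796, 0, 362]) cube([75, 917, 22]);
translate([1001, 0, 362]) cube([75, 917, 22]);
translate([1206, 0, 362]) cube([75, 917, 22]);
translate([1411, 0, 362]) cube([75, 917, 22]);
translate([1616, 0, 362]) cube([75, 917, 22]);
translate([1821, 0, 362]) cube([75, 917, 22]);


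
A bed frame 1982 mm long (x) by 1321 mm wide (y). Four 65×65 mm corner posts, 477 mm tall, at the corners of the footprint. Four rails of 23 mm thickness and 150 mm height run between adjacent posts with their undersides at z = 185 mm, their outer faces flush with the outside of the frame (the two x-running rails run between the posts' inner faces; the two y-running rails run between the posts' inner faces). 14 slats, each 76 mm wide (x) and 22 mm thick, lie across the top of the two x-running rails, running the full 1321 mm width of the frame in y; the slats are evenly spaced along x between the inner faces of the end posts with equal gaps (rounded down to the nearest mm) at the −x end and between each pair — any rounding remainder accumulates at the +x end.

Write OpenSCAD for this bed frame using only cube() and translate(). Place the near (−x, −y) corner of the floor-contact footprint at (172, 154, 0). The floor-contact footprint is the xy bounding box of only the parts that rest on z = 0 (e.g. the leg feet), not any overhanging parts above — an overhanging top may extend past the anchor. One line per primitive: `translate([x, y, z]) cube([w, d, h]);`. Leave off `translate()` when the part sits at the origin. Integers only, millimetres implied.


translate([172, 154, 0]) cube([65, 65, 477]);
translate([172, 1410, 0]) cube([65, 65, 477]);
translate([2089, 154, 0]) cube([65, 65, 477]);
translate([2089, 1410, 0]) cube([65, 65, 477]);
translate([237, 154, 185]) cube([1852, 23, 150]);
translate([237, 1452, 185]) cube([1852, 23, 150]);
translate([172, 219, 185]) cube([23, 1191, 150]);
translate([2131, 219, 185]) cube([23, 1191, 150]);
translate([289, 154, 335]) cube([76, 1321, 22]);
translate([417, 154, 335]) cube([76, 1321, 22]);
translate([545, 154, 335]) cube([76, 1321, 22]);
translate([673, 154, 335]) cube([76, 1321, 22]);
translate([801, 154, 335]) cube([76, 1321, 22]);
translate([929, 154, 335]) cube([76, 1321, 22]);
translate([1057, 154, 335]) cube([76, 1321, 22]);
translate([1185, 154, 335]) cube([76, 1321, 22]);
translate([1313, 154, 335]) cube([76, 1321, 22]);
translate([1441, 154, 335]) cube([76, 1321, 22]);
translate([1569, 154, 335]) cube([76, 1321, 22]);
translate([1697, 154, 335]) cube([76, 1321, 22]);
translate([1825, 154, 335]) cube([76, 1321, 22]);
translate([1953, 154, 335]) cube([76, 1321, 22]);


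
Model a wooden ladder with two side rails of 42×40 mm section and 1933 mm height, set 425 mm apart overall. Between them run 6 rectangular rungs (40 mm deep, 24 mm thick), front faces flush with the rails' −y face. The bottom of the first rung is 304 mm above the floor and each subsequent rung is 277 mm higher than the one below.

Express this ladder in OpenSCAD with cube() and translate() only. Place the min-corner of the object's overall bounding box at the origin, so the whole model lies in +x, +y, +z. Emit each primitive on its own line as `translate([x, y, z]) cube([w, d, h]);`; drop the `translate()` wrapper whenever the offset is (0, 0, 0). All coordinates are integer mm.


cube([42, 40, 1933]);
translate([383, 0, 0]) cube([42, 40, 1933]);
translate([42, 0, 304]) cube([341, 40, 24]);
translate([42, 0, 581]) cube([341, 40, 24]);
translate([42, 0, 858]) cube([341, 40, 24]);
translate([42, 0, 1135]) cube([341, 40, 24]);
translate([42, 0, 1412]) cube([341, 40, 24]);
translate([42, 0, 1689]) cube([341, 40, 24]);


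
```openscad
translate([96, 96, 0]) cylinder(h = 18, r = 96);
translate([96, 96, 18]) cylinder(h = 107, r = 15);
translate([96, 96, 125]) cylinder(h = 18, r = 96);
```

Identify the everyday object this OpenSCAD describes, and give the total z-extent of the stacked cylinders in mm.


A spool. The overall height is 143 mm.

Three coaxial cylinders, large–small–large — a spool. Two 18 mm flanges and a 107 mm core give 18 + 107 + 18 = 143 mm.


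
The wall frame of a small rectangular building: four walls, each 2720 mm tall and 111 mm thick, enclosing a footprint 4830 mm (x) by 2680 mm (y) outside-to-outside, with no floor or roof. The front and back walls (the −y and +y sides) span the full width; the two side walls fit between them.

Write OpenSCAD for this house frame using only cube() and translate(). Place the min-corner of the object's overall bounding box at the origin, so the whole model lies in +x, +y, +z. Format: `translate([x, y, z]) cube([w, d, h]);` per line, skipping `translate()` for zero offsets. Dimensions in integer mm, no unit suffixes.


cube([4830, 111, 2720]);
translate([0, 2569, 0]) cube([4830, 111, 2720]);
translate([0, 111, 0]) cube([111, 2458, 2720]);
translate([4719, 111, 0]) cube([111, 2458, 2720]);


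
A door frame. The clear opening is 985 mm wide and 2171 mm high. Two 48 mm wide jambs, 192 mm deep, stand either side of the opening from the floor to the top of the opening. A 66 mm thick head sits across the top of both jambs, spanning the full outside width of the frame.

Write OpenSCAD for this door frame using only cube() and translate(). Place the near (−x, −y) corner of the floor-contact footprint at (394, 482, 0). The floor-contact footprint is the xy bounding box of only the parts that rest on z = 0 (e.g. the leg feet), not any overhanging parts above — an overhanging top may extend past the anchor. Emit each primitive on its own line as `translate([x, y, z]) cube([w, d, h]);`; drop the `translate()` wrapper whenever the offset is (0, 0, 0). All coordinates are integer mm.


translate([394, 482, 0]) cube([48, 192, 2171]);
translate([1427, 482, 0]) cube([48, 192, 2171]);
translate([394, 482, 2171]) cube([1081, 192, 66]);


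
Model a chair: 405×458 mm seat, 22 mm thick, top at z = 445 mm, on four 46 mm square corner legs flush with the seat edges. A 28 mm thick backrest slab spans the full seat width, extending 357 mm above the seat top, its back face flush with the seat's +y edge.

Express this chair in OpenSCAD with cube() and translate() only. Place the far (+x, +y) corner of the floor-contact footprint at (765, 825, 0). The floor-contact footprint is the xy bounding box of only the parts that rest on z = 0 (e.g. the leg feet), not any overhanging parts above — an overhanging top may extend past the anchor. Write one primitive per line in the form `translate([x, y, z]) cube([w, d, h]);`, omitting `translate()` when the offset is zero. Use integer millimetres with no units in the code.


translate([360, 367, 423]) cube([405, 458, 22]);
translate([360, 367, 0]) cube([46, 46, 423]);
translate([719, 367, 0]) cube([46, 46, 423]);
translate([360, 779, 0]) cube([46, 46, 423]);
translate([719, 779, 0]) cube([46, 46, 423]);
translate([360, 797, 445]) cube([405, 28, 357]);


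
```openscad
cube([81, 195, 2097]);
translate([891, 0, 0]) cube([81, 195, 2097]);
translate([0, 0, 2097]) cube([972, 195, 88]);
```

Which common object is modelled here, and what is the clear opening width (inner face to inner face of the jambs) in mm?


A door frame. The clear opening width is 810 mm.

Two 2097 mm tall posts with a header on top — a door frame. The left jamb is 81 mm wide at x = 0; the right jamb starts at x = 891. The clear opening is 891 − 81 = 810 mm.


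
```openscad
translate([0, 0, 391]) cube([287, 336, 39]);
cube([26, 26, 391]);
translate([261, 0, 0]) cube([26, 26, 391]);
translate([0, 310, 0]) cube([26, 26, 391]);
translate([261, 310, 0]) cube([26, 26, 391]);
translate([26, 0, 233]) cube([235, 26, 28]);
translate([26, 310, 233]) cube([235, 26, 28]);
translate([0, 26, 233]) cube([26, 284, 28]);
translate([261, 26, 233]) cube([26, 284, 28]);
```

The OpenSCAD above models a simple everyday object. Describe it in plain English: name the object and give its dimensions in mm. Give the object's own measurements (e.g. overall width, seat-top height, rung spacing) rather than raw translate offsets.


A simple wooden stool: a rectangular seat 287 mm (x) by 336 mm (y), 39 mm thick, top face at z = 430 mm, on four square legs, each 26×26 mm in cross-section. The legs rest on z = 0, each flush with a corner of the seat. Four stretchers, 26 mm wide and 28 mm tall, connect adjacent legs with their undersides at z = 233 mm, each running between the inner faces of the legs it joins and aligned with the legs' outer faces on the other axis.
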